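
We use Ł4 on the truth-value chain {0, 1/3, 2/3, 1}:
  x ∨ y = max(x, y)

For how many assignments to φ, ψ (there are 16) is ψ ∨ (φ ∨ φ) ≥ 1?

7

φ = 0, ψ = 0 ↦ 0  <
φ = 0, ψ = 1/3 ↦ 1/3  <
φ = 0, ψ = 2/3 ↦ 2/3  <
φ = 0, ψ = 1 ↦ 1  ≥
φ = 1/3, ψ = 0 ↦ 1/3  <
φ = 1/3, ψ = 1/3 ↦ 1/3  <
φ = 1/3, ψ = 2/3 ↦ 2/3  <
φ = 1/3, ψ = 1 ↦ 1  ≥
φ = 2/3, ψ = 0 ↦ 2/3  <
φ = 2/3, ψ = 1/3 ↦ 2/3  <
φ = 2/3, ψ = 2/3 ↦ 2/3  <
φ = 2/3, ψ = 1 ↦ 1  ≥
φ = 1, ψ = 0 ↦ 1  ≥
φ = 1, ψ = 1/3 ↦ 1  ≥
φ = 1, ψ = 2/3 ↦ 1  ≥
φ = 1, ψ = 1 ↦ 1  ≥
So 7 of the 16 assignments meet the threshold.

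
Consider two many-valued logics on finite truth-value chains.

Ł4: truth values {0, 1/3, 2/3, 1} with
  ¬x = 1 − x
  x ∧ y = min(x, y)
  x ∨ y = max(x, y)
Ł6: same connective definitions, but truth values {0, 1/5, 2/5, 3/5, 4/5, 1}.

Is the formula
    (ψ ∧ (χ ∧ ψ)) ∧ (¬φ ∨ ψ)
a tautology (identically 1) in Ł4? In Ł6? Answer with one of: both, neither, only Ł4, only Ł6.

In Ł4: at φ = 0, ψ = 0, χ = 0 the value is 0 — not a tautology.
In Ł6: at φ = 0, ψ = 0, χ = 0 the value is 0 — not a tautology.

neither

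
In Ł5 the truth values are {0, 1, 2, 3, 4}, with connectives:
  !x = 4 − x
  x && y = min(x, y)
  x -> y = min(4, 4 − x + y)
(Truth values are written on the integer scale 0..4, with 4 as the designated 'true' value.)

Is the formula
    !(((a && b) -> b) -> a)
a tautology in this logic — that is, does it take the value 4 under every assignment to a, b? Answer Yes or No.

Counterexample: take a = 1, b = 0.
a && b = 1 && 0 = 0
(a && b) -> b = 0 -> 0 = 4
((a && b) -> b) -> a = 4 -> 1 = 1
!(((a && b) -> b) -> a) = !1 = 3
This gives 3 ≠ 4.

No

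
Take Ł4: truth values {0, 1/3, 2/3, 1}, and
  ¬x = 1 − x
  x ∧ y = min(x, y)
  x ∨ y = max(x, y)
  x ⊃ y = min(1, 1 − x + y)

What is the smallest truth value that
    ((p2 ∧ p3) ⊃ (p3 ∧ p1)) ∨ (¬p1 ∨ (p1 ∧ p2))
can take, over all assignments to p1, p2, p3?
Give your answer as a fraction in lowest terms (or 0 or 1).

2/3

Take p1 = 1/3, p2 = 2/3, p3 = 2/3:
p2 ∧ p3 = 2/3 ∧ 2/3 = 2/3
p3 ∧ p1 = 2/3 ∧ 1/3 = 1/3
(p2 ∧ p3) ⊃ (p3 ∧ p1) = 2/3 ⊃ 1/3 = 2/3
¬p1 = ¬1/3 = 2/3
p1 ∧ p2 = 1/3 ∧ 2/3 = 1/3
¬p1 ∨ (p1 ∧ p2) = 2/3 ∨ 1/3 = 2/3
((p2 ∧ p3) ⊃ (p3 ∧ p1)) ∨ (¬p1 ∨ (p1 ∧ p2)) = 2/3 ∨ 2/3 = 2/3
No assignment yields a value below 2/3, so this is the minimum.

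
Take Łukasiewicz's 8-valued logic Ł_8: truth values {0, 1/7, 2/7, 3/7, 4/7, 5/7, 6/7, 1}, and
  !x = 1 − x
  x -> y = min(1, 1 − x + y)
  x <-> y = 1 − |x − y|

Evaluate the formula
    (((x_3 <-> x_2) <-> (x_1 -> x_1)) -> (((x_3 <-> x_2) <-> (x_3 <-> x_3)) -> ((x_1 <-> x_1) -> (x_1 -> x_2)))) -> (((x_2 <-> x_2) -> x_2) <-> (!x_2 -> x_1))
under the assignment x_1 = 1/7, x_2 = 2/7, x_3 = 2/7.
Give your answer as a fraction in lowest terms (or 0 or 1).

6/7

x_3 <-> x_2 = 2/7 <-> 2/7 = 1
x_1 -> x_1 = 1/7 -> 1/7 = 1
(x_3 <-> x_2) <-> (x_1 -> x_1) = 1 <-> 1 = 1
x_3 <-> x_2 = 2/7 <-> 2/7 = 1
x_3 <-> x_3 = 2/7 <-> 2/7 = 1
(x_3 <-> x_2) <-> (x_3 <-> x_3) = 1 <-> 1 = 1
x_1 <-> x_1 = 1/7 <-> 1/7 = 1
x_1 -> x_2 = 1/7 -> 2/7 = 1
(x_1 <-> x_1) -> (x_1 -> x_2) = 1 -> 1 = 1
((x_3 <-> x_2) <-> (x_3 <-> x_3)) -> ((x_1 <-> x_1) -> (x_1 -> x_2)) = 1 -> 1 = 1
((x_3 <-> x_2) <-> (x_1 -> x_1)) -> (((x_3 <-> x_2) <-> (x_3 <-> x_3)) -> ((x_1 <-> x_1) -> (x_1 -> x_2))) = 1 -> 1 = 1
x_2 <-> x_2 = 2/7 <-> 2/7 = 1
(x_2 <-> x_2) -> x_2 = 1 -> 2/7 = 2/7
!x_2 = !2/7 = 5/7
!x_2 -> x_1 = 5/7 -> 1/7 = 3/7
((x_2 <-> x_2) -> x_2) <-> (!x_2 -> x_1) = 2/7 <-> 3/7 = 6/7
(((x_3 <-> x_2) <-> (x_1 -> x_1)) -> (((x_3 <-> x_2) <-> (x_3 <-> x_3)) -> ((x_1 <-> x_1) -> (x_1 -> x_2)))) -> (((x_2 <-> x_2) -> x_2) <-> (!x_2 -> x_1)) = 1 -> 6/7 = 6/7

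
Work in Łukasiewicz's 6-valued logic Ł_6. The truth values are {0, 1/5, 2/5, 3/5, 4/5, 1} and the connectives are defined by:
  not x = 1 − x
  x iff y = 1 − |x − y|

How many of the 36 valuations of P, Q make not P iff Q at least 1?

6

value 1: 6 assignments (counts)
value 4/5: 10 assignments
value 3/5: 8 assignments
value 2/5: 6 assignments
value 1/5: 4 assignments
value 0: 2 assignments
So 6 of the 36 assignments meet the threshold.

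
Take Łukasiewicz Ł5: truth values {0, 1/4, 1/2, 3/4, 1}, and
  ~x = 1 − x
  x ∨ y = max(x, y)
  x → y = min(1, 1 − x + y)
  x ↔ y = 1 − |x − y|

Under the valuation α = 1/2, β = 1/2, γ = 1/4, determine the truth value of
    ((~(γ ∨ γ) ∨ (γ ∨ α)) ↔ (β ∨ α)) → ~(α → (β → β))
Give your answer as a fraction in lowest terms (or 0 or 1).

1/4

γ ∨ γ = 1/4 ∨ 1/4 = 1/4
~(γ ∨ γ) = ~1/4 = 3/4
γ ∨ α = 1/4 ∨ 1/2 = 1/2
~(γ ∨ γ) ∨ (γ ∨ α) = 3/4 ∨ 1/2 = 3/4
β ∨ α = 1/2 ∨ 1/2 = 1/2
(~(γ ∨ γ) ∨ (γ ∨ α)) ↔ (β ∨ α) = 3/4 ↔ 1/2 = 3/4
β → β = 1/2 → 1/2 = 1
α → (β → β) = 1/2 → 1 = 1
~(α → (β → β)) = ~1 = 0
((~(γ ∨ γ) ∨ (γ ∨ α)) ↔ (β ∨ α)) → ~(α → (β → β)) = 3/4 → 0 = 1/4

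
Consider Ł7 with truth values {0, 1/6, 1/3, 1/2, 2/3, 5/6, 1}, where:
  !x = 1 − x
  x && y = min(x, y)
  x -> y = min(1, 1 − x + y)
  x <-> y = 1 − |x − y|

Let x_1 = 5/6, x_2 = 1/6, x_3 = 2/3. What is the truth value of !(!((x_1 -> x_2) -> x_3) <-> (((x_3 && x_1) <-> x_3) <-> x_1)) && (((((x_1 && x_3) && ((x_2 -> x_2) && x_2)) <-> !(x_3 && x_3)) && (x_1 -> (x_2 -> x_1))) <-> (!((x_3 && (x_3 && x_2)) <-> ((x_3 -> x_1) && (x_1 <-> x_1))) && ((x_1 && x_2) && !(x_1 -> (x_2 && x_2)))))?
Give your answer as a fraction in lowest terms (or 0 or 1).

x_1 -> x_2 = 5/6 -> 1/6 = 1/3
(x_1 -> x_2) -> x_3 = 1/3 -> 2/3 = 1
!((x_1 -> x_2) -> x_3) = !1 = 0
x_3 && x_1 = 2/3 && 5/6 = 2/3
(x_3 && x_1) <-> x_3 = 2/3 <-> 2/3 = 1
((x_3 && x_1) <-> x_3) <-> x_1 = 1 <-> 5/6 = 5/6
!((x_1 -> x_2) -> x_3) <-> (((x_3 && x_1) <-> x_3) <-> x_1) = 0 <-> 5/6 = 1/6
!(!((x_1 -> x_2) -> x_3) <-> (((x_3 && x_1) <-> x_3) <-> x_1)) = !1/6 = 5/6
x_1 && x_3 = 5/6 && 2/3 = 2/3
x_2 -> x_2 = 1/6 -> 1/6 = 1
(x_2 -> x_2) && x_2 = 1 && 1/6 = 1/6
(x_1 && x_3) && ((x_2 -> x_2) && x_2) = 2/3 && 1/6 = 1/6
x_3 && x_3 = 2/3 && 2/3 = 2/3
!(x_3 && x_3) = !2/3 = 1/3
((x_1 && x_3) && ((x_2 -> x_2) && x_2)) <-> !(x_3 && x_3) = 1/6 <-> 1/3 = 5/6
x_2 -> x_1 = 1/6 -> 5/6 = 1
x_1 -> (x_2 -> x_1) = 5/6 -> 1 = 1
(((x_1 && x_3) && ((x_2 -> x_2) && x_2)) <-> !(x_3 && x_3)) && (x_1 -> (x_2 -> x_1)) = 5/6 && 1 = 5/6
x_3 && x_2 = 2/3 && 1/6 = 1/6
x_3 && (x_3 && x_2) = 2/3 && 1/6 = 1/6
x_3 -> x_1 = 2/3 -> 5/6 = 1
x_1 <-> x_1 = 5/6 <-> 5/6 = 1
(x_3 -> x_1) && (x_1 <-> x_1) = 1 && 1 = 1
(x_3 && (x_3 && x_2)) <-> ((x_3 -> x_1) && (x_1 <-> x_1)) = 1/6 <-> 1 = 1/6
!((x_3 && (x_3 && x_2)) <-> ((x_3 -> x_1) && (x_1 <-> x_1))) = !1/6 = 5/6
x_1 && x_2 = 5/6 && 1/6 = 1/6
x_2 && x_2 = 1/6 && 1/6 = 1/6
x_1 -> (x_2 && x_2) = 5/6 -> 1/6 = 1/3
!(x_1 -> (x_2 && x_2)) = !1/3 = 2/3
(x_1 && x_2) && !(x_1 -> (x_2 && x_2)) = 1/6 && 2/3 = 1/6
!((x_3 && (x_3 && x_2)) <-> ((x_3 -> x_1) && (x_1 <-> x_1))) && ((x_1 && x_2) && !(x_1 -> (x_2 && x_2))) = 5/6 && 1/6 = 1/6
((((x_1 && x_3) && ((x_2 -> x_2) && x_2)) <-> !(x_3 && x_3)) && (x_1 -> (x_2 -> x_1))) <-> (!((x_3 && (x_3 && x_2)) <-> ((x_3 -> x_1) && (x_1 <-> x_1))) && ((x_1 && x_2) && !(x_1 -> (x_2 && x_2)))) = 5/6 <-> 1/6 = 1/3
!(!((x_1 -> x_2) -> x_3) <-> (((x_3 && x_1) <-> x_3) <-> x_1)) && (((((x_1 && x_3) && ((x_2 -> x_2) && x_2)) <-> !(x_3 && x_3)) && (x_1 -> (x_2 -> x_1))) <-> (!((x_3 && (x_3 && x_2)) <-> ((x_3 -> x_1) && (x_1 <-> x_1))) && ((x_1 && x_2) && !(x_1 -> (x_2 && x_2))))) = 5/6 && 1/3 = 1/3

1/3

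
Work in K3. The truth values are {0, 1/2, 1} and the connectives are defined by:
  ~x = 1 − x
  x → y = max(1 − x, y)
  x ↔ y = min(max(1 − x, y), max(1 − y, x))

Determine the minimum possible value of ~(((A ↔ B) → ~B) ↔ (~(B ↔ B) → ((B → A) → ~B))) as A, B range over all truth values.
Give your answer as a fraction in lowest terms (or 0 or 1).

0

Take A = 0, B = 0:
A ↔ B = 0 ↔ 0 = 1
~B = ~0 = 1
(A ↔ B) → ~B = 1 → 1 = 1
B ↔ B = 0 ↔ 0 = 1
~(B ↔ B) = ~1 = 0
B → A = 0 → 0 = 1
~B = ~0 = 1
(B → A) → ~B = 1 → 1 = 1
~(B ↔ B) → ((B → A) → ~B) = 0 → 1 = 1
((A ↔ B) → ~B) ↔ (~(B ↔ B) → ((B → A) → ~B)) = 1 ↔ 1 = 1
~(((A ↔ B) → ~B) ↔ (~(B ↔ B) → ((B → A) → ~B))) = ~1 = 0
No assignment yields a value below 0, so this is the minimum.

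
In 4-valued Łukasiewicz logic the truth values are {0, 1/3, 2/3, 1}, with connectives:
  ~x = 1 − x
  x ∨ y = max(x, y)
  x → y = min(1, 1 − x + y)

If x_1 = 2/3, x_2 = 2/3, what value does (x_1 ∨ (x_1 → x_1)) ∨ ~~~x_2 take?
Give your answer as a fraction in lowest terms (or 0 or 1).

1

x_1 → x_1 = 2/3 → 2/3 = 1
x_1 ∨ (x_1 → x_1) = 2/3 ∨ 1 = 1
~x_2 = ~2/3 = 1/3
~~x_2 = ~1/3 = 2/3
~~~x_2 = ~2/3 = 1/3
(x_1 ∨ (x_1 → x_1)) ∨ ~~~x_2 = 1 ∨ 1/3 = 1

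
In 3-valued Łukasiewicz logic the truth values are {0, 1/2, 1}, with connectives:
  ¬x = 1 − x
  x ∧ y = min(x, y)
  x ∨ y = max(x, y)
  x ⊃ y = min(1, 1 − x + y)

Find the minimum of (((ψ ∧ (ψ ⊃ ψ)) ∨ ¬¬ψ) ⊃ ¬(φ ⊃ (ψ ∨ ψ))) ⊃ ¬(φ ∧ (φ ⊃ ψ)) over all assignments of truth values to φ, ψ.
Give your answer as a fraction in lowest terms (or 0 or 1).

1/2

Take φ = 1/2, ψ = 0:
ψ ⊃ ψ = 0 ⊃ 0 = 1
ψ ∧ (ψ ⊃ ψ) = 0 ∧ 1 = 0
¬ψ = ¬0 = 1
¬¬ψ = ¬1 = 0
(ψ ∧ (ψ ⊃ ψ)) ∨ ¬¬ψ = 0 ∨ 0 = 0
ψ ∨ ψ = 0 ∨ 0 = 0
φ ⊃ (ψ ∨ ψ) = 1/2 ⊃ 0 = 1/2
¬(φ ⊃ (ψ ∨ ψ)) = ¬1/2 = 1/2
((ψ ∧ (ψ ⊃ ψ)) ∨ ¬¬ψ) ⊃ ¬(φ ⊃ (ψ ∨ ψ)) = 0 ⊃ 1/2 = 1
φ ⊃ ψ = 1/2 ⊃ 0 = 1/2
φ ∧ (φ ⊃ ψ) = 1/2 ∧ 1/2 = 1/2
¬(φ ∧ (φ ⊃ ψ)) = ¬1/2 = 1/2
(((ψ ∧ (ψ ⊃ ψ)) ∨ ¬¬ψ) ⊃ ¬(φ ⊃ (ψ ∨ ψ))) ⊃ ¬(φ ∧ (φ ⊃ ψ)) = 1 ⊃ 1/2 = 1/2
No assignment yields a value below 1/2, so this is the minimum.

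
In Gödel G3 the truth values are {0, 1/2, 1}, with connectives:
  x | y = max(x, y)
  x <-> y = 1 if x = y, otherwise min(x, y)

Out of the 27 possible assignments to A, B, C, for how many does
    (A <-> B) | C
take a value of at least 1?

15

value 1: 15 assignments (counts)
value 1/2: 8 assignments
value 0: 4 assignments
So 15 of the 27 assignments meet the threshold.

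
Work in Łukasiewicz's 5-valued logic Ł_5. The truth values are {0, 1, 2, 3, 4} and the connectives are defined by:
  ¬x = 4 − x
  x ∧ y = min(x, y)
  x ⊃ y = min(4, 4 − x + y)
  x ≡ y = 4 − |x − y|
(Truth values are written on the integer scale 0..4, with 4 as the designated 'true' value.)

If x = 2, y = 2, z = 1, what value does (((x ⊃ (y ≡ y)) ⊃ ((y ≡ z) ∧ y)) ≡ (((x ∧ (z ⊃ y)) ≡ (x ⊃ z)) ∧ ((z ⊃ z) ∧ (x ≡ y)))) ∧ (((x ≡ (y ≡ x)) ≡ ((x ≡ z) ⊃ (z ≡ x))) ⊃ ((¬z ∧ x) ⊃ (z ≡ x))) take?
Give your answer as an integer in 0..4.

y ≡ y = 2 ≡ 2 = 4
x ⊃ (y ≡ y) = 2 ⊃ 4 = 4
y ≡ z = 2 ≡ 1 = 3
(y ≡ z) ∧ y = 3 ∧ 2 = 2
(x ⊃ (y ≡ y)) ⊃ ((y ≡ z) ∧ y) = 4 ⊃ 2 = 2
z ⊃ y = 1 ⊃ 2 = 4
x ∧ (z ⊃ y) = 2 ∧ 4 = 2
x ⊃ z = 2 ⊃ 1 = 3
(x ∧ (z ⊃ y)) ≡ (x ⊃ z) = 2 ≡ 3 = 3
z ⊃ z = 1 ⊃ 1 = 4
x ≡ y = 2 ≡ 2 = 4
(z ⊃ z) ∧ (x ≡ y) = 4 ∧ 4 = 4
((x ∧ (z ⊃ y)) ≡ (x ⊃ z)) ∧ ((z ⊃ z) ∧ (x ≡ y)) = 3 ∧ 4 = 3
((x ⊃ (y ≡ y)) ⊃ ((y ≡ z) ∧ y)) ≡ (((x ∧ (z ⊃ y)) ≡ (x ⊃ z)) ∧ ((z ⊃ z) ∧ (x ≡ y))) = 2 ≡ 3 = 3
y ≡ x = 2 ≡ 2 = 4
x ≡ (y ≡ x) = 2 ≡ 4 = 2
x ≡ z = 2 ≡ 1 = 3
z ≡ x = 1 ≡ 2 = 3
(x ≡ z) ⊃ (z ≡ x) = 3 ⊃ 3 = 4
(x ≡ (y ≡ x)) ≡ ((x ≡ z) ⊃ (z ≡ x)) = 2 ≡ 4 = 2
¬z = ¬1 = 3
¬z ∧ x = 3 ∧ 2 = 2
z ≡ x = 1 ≡ 2 = 3
(¬z ∧ x) ⊃ (z ≡ x) = 2 ⊃ 3 = 4
((x ≡ (y ≡ x)) ≡ ((x ≡ z) ⊃ (z ≡ x))) ⊃ ((¬z ∧ x) ⊃ (z ≡ x)) = 2 ⊃ 4 = 4
(((x ⊃ (y ≡ y)) ⊃ ((y ≡ z) ∧ y)) ≡ (((x ∧ (z ⊃ y)) ≡ (x ⊃ z)) ∧ ((z ⊃ z) ∧ (x ≡ y)))) ∧ (((x ≡ (y ≡ x)) ≡ ((x ≡ z) ⊃ (z ≡ x))) ⊃ ((¬z ∧ x) ⊃ (z ≡ x))) = 3 ∧ 4 = 3

3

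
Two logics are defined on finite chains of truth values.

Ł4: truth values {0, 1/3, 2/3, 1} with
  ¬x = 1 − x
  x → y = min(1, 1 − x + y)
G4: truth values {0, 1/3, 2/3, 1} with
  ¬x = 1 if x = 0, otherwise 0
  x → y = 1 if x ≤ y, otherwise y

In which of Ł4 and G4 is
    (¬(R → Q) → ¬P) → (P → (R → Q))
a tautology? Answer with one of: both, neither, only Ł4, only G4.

In Ł4: every assignment gives 1 — tautology.
In G4: at P = 2/3, Q = 1/3, R = 2/3 the value is 1/3 — not a tautology.

only Ł4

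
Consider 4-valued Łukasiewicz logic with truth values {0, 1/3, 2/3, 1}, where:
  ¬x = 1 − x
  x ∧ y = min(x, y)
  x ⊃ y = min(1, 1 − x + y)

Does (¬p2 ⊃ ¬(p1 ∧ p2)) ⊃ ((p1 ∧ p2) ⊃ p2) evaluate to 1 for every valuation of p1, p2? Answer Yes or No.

Yes

p1 = 0, p2 = 0 ↦ 1
p1 = 0, p2 = 1/3 ↦ 1
p1 = 0, p2 = 2/3 ↦ 1
p1 = 0, p2 = 1 ↦ 1
p1 = 1/3, p2 = 0 ↦ 1
p1 = 1/3, p2 = 1/3 ↦ 1
p1 = 1/3, p2 = 2/3 ↦ 1
p1 = 1/3, p2 = 1 ↦ 1
p1 = 2/3, p2 = 0 ↦ 1
p1 = 2/3, p2 = 1/3 ↦ 1
p1 = 2/3, p2 = 2/3 ↦ 1
p1 = 2/3, p2 = 1 ↦ 1
p1 = 1, p2 = 0 ↦ 1
p1 = 1, p2 = 1/3 ↦ 1
p1 = 1, p2 = 2/3 ↦ 1
p1 = 1, p2 = 1 ↦ 1
Every assignment gives a value ≥ 1.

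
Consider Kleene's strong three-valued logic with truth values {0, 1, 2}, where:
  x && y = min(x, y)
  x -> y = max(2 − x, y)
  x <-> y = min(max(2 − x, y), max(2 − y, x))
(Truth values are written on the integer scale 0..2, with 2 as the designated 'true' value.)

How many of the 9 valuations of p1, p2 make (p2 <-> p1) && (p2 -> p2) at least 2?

2

p1 = 0, p2 = 0 ↦ 2  ≥
p1 = 0, p2 = 1 ↦ 1  <
p1 = 0, p2 = 2 ↦ 0  <
p1 = 1, p2 = 0 ↦ 1  <
p1 = 1, p2 = 1 ↦ 1  <
p1 = 1, p2 = 2 ↦ 1  <
p1 = 2, p2 = 0 ↦ 0  <
p1 = 2, p2 = 1 ↦ 1  <
p1 = 2, p2 = 2 ↦ 2  ≥
So 2 of the 9 assignments meet the threshold.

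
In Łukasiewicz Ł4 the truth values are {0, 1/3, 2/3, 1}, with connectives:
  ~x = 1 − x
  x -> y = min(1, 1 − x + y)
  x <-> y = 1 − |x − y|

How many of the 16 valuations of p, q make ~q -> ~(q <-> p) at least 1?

p = 0, q = 0 ↦ 0  <
p = 0, q = 1/3 ↦ 2/3  <
p = 0, q = 2/3 ↦ 1  ≥
p = 0, q = 1 ↦ 1  ≥
p = 1/3, q = 0 ↦ 1/3  <
p = 1/3, q = 1/3 ↦ 1/3  <
p = 1/3, q = 2/3 ↦ 1  ≥
p = 1/3, q = 1 ↦ 1  ≥
p = 2/3, q = 0 ↦ 2/3  <
p = 2/3, q = 1/3 ↦ 2/3  <
p = 2/3, q = 2/3 ↦ 2/3  <
p = 2/3, q = 1 ↦ 1  ≥
p = 1, q = 0 ↦ 1  ≥
p = 1, q = 1/3 ↦ 1  ≥
p = 1, q = 2/3 ↦ 1  ≥
p = 1, q = 1 ↦ 1  ≥
So 9 of the 16 assignments meet the threshold.

9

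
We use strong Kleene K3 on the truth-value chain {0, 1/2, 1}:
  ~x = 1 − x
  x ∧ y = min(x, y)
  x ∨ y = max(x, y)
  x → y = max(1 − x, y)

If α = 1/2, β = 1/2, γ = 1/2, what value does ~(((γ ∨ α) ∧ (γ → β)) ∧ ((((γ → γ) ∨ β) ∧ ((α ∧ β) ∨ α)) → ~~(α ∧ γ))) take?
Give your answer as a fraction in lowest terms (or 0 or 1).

1/2

γ ∨ α = 1/2 ∨ 1/2 = 1/2
γ → β = 1/2 → 1/2 = 1/2
(γ ∨ α) ∧ (γ → β) = 1/2 ∧ 1/2 = 1/2
γ → γ = 1/2 → 1/2 = 1/2
(γ → γ) ∨ β = 1/2 ∨ 1/2 = 1/2
α ∧ β = 1/2 ∧ 1/2 = 1/2
(α ∧ β) ∨ α = 1/2 ∨ 1/2 = 1/2
((γ → γ) ∨ β) ∧ ((α ∧ β) ∨ α) = 1/2 ∧ 1/2 = 1/2
α ∧ γ = 1/2 ∧ 1/2 = 1/2
~(α ∧ γ) = ~1/2 = 1/2
~~(α ∧ γ) = ~1/2 = 1/2
(((γ → γ) ∨ β) ∧ ((α ∧ β) ∨ α)) → ~~(α ∧ γ) = 1/2 → 1/2 = 1/2
((γ ∨ α) ∧ (γ → β)) ∧ ((((γ → γ) ∨ β) ∧ ((α ∧ β) ∨ α)) → ~~(α ∧ γ)) = 1/2 ∧ 1/2 = 1/2
~(((γ ∨ α) ∧ (γ → β)) ∧ ((((γ → γ) ∨ β) ∧ ((α ∧ β) ∨ α)) → ~~(α ∧ γ))) = ~1/2 = 1/2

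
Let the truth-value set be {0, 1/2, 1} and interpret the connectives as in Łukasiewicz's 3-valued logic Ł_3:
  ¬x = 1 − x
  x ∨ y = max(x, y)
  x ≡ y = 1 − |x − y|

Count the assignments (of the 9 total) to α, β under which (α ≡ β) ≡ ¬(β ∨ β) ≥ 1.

α = 0, β = 0 ↦ 1  ≥
α = 0, β = 1/2 ↦ 1  ≥
α = 0, β = 1 ↦ 1  ≥
α = 1/2, β = 0 ↦ 1/2  <
α = 1/2, β = 1/2 ↦ 1/2  <
α = 1/2, β = 1 ↦ 1/2  <
α = 1, β = 0 ↦ 0  <
α = 1, β = 1/2 ↦ 1  ≥
α = 1, β = 1 ↦ 0  <
So 4 of the 9 assignments meet the threshold.

4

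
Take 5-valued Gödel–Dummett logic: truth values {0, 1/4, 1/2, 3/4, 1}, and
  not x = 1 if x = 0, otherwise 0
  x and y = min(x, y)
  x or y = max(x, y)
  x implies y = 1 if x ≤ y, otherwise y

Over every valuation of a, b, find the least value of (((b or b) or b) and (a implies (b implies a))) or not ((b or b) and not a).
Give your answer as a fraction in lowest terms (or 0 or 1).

Take a = 0, b = 1/4:
b or b = 1/4 or 1/4 = 1/4
(b or b) or b = 1/4 or 1/4 = 1/4
b implies a = 1/4 implies 0 = 0
a implies (b implies a) = 0 implies 0 = 1
((b or b) or b) and (a implies (b implies a)) = 1/4 and 1 = 1/4
b or b = 1/4 or 1/4 = 1/4
not a = not 0 = 1
(b or b) and not a = 1/4 and 1 = 1/4
not ((b or b) and not a) = not 1/4 = 0
(((b or b) or b) and (a implies (b implies a))) or not ((b or b) and not a) = 1/4 or 0 = 1/4
No assignment yields a value below 1/4, so this is the minimum.

1/4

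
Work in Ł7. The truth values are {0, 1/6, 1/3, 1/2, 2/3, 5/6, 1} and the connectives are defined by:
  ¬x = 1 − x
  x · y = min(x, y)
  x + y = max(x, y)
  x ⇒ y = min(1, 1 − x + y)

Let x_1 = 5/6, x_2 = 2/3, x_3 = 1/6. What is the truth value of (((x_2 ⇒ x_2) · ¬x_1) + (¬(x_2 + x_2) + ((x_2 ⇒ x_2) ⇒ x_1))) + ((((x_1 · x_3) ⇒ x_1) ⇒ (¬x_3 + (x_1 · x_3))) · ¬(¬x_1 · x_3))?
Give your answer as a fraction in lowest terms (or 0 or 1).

x_2 ⇒ x_2 = 2/3 ⇒ 2/3 = 1
¬x_1 = ¬5/6 = 1/6
(x_2 ⇒ x_2) · ¬x_1 = 1 · 1/6 = 1/6
x_2 + x_2 = 2/3 + 2/3 = 2/3
¬(x_2 + x_2) = ¬2/3 = 1/3
x_2 ⇒ x_2 = 2/3 ⇒ 2/3 = 1
(x_2 ⇒ x_2) ⇒ x_1 = 1 ⇒ 5/6 = 5/6
¬(x_2 + x_2) + ((x_2 ⇒ x_2) ⇒ x_1) = 1/3 + 5/6 = 5/6
((x_2 ⇒ x_2) · ¬x_1) + (¬(x_2 + x_2) + ((x_2 ⇒ x_2) ⇒ x_1)) = 1/6 + 5/6 = 5/6
x_1 · x_3 = 5/6 · 1/6 = 1/6
(x_1 · x_3) ⇒ x_1 = 1/6 ⇒ 5/6 = 1
¬x_3 = ¬1/6 = 5/6
x_1 · x_3 = 5/6 · 1/6 = 1/6
¬x_3 + (x_1 · x_3) = 5/6 + 1/6 = 5/6
((x_1 · x_3) ⇒ x_1) ⇒ (¬x_3 + (x_1 · x_3)) = 1 ⇒ 5/6 = 5/6
¬x_1 = ¬5/6 = 1/6
¬x_1 · x_3 = 1/6 · 1/6 = 1/6
¬(¬x_1 · x_3) = ¬1/6 = 5/6
(((x_1 · x_3) ⇒ x_1) ⇒ (¬x_3 + (x_1 · x_3))) · ¬(¬x_1 · x_3) = 5/6 · 5/6 = 5/6
(((x_2 ⇒ x_2) · ¬x_1) + (¬(x_2 + x_2) + ((x_2 ⇒ x_2) ⇒ x_1))) + ((((x_1 · x_3) ⇒ x_1) ⇒ (¬x_3 + (x_1 · x_3))) · ¬(¬x_1 · x_3)) = 5/6 + 5/6 = 5/6

5/6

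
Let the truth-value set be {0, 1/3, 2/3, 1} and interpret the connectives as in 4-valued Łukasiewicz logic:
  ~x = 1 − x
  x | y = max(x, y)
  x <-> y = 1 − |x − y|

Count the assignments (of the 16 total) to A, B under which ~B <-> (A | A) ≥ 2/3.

10

A = 0, B = 0 ↦ 0  <
A = 0, B = 1/3 ↦ 1/3  <
A = 0, B = 2/3 ↦ 2/3  ≥
A = 0, B = 1 ↦ 1  ≥
A = 1/3, B = 0 ↦ 1/3  <
A = 1/3, B = 1/3 ↦ 2/3  ≥
A = 1/3, B = 2/3 ↦ 1  ≥
A = 1/3, B = 1 ↦ 2/3  ≥
A = 2/3, B = 0 ↦ 2/3  ≥
A = 2/3, B = 1/3 ↦ 1  ≥
A = 2/3, B = 2/3 ↦ 2/3  ≥
A = 2/3, B = 1 ↦ 1/3  <
A = 1, B = 0 ↦ 1  ≥
A = 1, B = 1/3 ↦ 2/3  ≥
A = 1, B = 2/3 ↦ 1/3  <
A = 1, B = 1 ↦ 0  <
So 10 of the 16 assignments meet the threshold.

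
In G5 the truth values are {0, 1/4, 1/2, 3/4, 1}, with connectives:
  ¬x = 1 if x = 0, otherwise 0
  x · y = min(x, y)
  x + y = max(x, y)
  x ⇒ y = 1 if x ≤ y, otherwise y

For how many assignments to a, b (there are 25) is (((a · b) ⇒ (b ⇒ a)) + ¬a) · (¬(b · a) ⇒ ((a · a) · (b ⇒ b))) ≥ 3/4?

value 1: 17 assignments (counts)
value 3/4: 1 assignment (counts)
value 1/2: 1 assignment
value 1/4: 1 assignment
value 0: 5 assignments
So 18 of the 25 assignments meet the threshold.

18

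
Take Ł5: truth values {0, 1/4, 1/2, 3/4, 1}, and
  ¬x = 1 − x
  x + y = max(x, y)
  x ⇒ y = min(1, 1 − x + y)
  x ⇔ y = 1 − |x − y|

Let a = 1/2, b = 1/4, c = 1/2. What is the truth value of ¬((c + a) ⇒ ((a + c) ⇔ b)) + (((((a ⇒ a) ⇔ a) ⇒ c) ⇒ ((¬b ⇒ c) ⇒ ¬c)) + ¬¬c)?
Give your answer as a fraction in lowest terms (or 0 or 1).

c + a = 1/2 + 1/2 = 1/2
a + c = 1/2 + 1/2 = 1/2
(a + c) ⇔ b = 1/2 ⇔ 1/4 = 3/4
(c + a) ⇒ ((a + c) ⇔ b) = 1/2 ⇒ 3/4 = 1
¬((c + a) ⇒ ((a + c) ⇔ b)) = ¬1 = 0
a ⇒ a = 1/2 ⇒ 1/2 = 1
(a ⇒ a) ⇔ a = 1 ⇔ 1/2 = 1/2
((a ⇒ a) ⇔ a) ⇒ c = 1/2 ⇒ 1/2 = 1
¬b = ¬1/4 = 3/4
¬b ⇒ c = 3/4 ⇒ 1/2 = 3/4
¬c = ¬1/2 = 1/2
(¬b ⇒ c) ⇒ ¬c = 3/4 ⇒ 1/2 = 3/4
(((a ⇒ a) ⇔ a) ⇒ c) ⇒ ((¬b ⇒ c) ⇒ ¬c) = 1 ⇒ 3/4 = 3/4
¬c = ¬1/2 = 1/2
¬¬c = ¬1/2 = 1/2
((((a ⇒ a) ⇔ a) ⇒ c) ⇒ ((¬b ⇒ c) ⇒ ¬c)) + ¬¬c = 3/4 + 1/2 = 3/4
¬((c + a) ⇒ ((a + c) ⇔ b)) + (((((a ⇒ a) ⇔ a) ⇒ c) ⇒ ((¬b ⇒ c) ⇒ ¬c)) + ¬¬c) = 0 + 3/4 = 3/4

3/4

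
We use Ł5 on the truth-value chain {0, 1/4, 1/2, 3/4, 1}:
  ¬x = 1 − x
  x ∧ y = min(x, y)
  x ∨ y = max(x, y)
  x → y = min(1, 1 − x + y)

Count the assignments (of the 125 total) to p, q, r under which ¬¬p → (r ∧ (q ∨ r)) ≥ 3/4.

95

value 1: 75 assignments (counts)
value 3/4: 20 assignments (counts)
value 1/2: 15 assignments
value 1/4: 10 assignments
value 0: 5 assignments
So 95 of the 125 assignments meet the threshold.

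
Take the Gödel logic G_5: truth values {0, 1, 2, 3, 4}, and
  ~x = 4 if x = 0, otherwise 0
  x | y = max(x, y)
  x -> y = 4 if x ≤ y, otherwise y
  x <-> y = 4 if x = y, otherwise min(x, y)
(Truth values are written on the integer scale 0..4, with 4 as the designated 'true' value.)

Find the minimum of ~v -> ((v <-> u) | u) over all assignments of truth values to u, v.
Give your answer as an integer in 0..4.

Take u = 1, v = 0:
~v = ~0 = 4
v <-> u = 0 <-> 1 = 0
(v <-> u) | u = 0 | 1 = 1
~v -> ((v <-> u) | u) = 4 -> 1 = 1
No assignment yields a value below 1, so this is the minimum.

1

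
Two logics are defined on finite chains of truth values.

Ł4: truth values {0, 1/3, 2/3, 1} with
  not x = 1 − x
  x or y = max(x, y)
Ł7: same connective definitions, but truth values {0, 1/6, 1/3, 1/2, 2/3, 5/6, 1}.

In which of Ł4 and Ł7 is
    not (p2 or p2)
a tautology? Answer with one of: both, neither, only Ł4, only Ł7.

In Ł4: at p2 = 1/3 the value is 2/3 — not a tautology.
In Ł7: at p2 = 1/6 the value is 5/6 — not a tautology.

neither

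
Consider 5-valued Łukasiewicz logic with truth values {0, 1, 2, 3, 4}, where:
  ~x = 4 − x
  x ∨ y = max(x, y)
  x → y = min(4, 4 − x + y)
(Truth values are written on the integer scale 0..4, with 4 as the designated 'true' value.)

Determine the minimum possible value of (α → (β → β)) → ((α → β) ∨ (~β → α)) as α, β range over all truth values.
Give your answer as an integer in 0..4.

2

Take α = 2, β = 0:
β → β = 0 → 0 = 4
α → (β → β) = 2 → 4 = 4
α → β = 2 → 0 = 2
~β = ~0 = 4
~β → α = 4 → 2 = 2
(α → β) ∨ (~β → α) = 2 ∨ 2 = 2
(α → (β → β)) → ((α → β) ∨ (~β → α)) = 4 → 2 = 2
No assignment yields a value below 2, so this is the minimum.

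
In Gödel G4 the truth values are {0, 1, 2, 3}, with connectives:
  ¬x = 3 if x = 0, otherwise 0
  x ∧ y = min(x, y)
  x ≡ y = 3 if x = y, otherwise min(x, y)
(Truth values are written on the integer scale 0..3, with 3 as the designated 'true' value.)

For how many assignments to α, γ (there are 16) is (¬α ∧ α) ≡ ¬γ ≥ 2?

12

α = 0, γ = 0 ↦ 0  <
α = 0, γ = 1 ↦ 3  ≥
α = 0, γ = 2 ↦ 3  ≥
α = 0, γ = 3 ↦ 3  ≥
α = 1, γ = 0 ↦ 0  <
α = 1, γ = 1 ↦ 3  ≥
α = 1, γ = 2 ↦ 3  ≥
α = 1, γ = 3 ↦ 3  ≥
α = 2, γ = 0 ↦ 0  <
α = 2, γ = 1 ↦ 3  ≥
α = 2, γ = 2 ↦ 3  ≥
α = 2, γ = 3 ↦ 3  ≥
α = 3, γ = 0 ↦ 0  <
α = 3, γ = 1 ↦ 3  ≥
α = 3, γ = 2 ↦ 3  ≥
α = 3, γ = 3 ↦ 3  ≥
So 12 of the 16 assignments meet the threshold.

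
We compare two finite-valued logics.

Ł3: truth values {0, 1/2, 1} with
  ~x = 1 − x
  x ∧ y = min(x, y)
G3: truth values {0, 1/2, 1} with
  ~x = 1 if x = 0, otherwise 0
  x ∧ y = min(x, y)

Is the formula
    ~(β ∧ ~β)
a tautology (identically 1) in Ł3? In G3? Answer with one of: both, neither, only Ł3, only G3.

only G3

In Ł3: at β = 1/2 the value is 1/2 — not a tautology.
In G3: every assignment gives 1 — tautology.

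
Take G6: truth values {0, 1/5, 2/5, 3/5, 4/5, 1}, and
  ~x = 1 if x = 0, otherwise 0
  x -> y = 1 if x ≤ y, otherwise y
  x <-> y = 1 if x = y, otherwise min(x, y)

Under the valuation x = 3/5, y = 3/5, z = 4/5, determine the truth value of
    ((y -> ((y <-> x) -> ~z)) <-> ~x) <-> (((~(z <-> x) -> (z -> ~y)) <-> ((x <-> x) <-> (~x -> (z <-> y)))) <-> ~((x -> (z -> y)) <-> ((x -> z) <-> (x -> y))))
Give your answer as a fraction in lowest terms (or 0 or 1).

y <-> x = 3/5 <-> 3/5 = 1
~z = ~4/5 = 0
(y <-> x) -> ~z = 1 -> 0 = 0
y -> ((y <-> x) -> ~z) = 3/5 -> 0 = 0
~x = ~3/5 = 0
(y -> ((y <-> x) -> ~z)) <-> ~x = 0 <-> 0 = 1
z <-> x = 4/5 <-> 3/5 = 3/5
~(z <-> x) = ~3/5 = 0
~y = ~3/5 = 0
z -> ~y = 4/5 -> 0 = 0
~(z <-> x) -> (z -> ~y) = 0 -> 0 = 1
x <-> x = 3/5 <-> 3/5 = 1
~x = ~3/5 = 0
z <-> y = 4/5 <-> 3/5 = 3/5
~x -> (z <-> y) = 0 -> 3/5 = 1
(x <-> x) <-> (~x -> (z <-> y)) = 1 <-> 1 = 1
(~(z <-> x) -> (z -> ~y)) <-> ((x <-> x) <-> (~x -> (z <-> y))) = 1 <-> 1 = 1
z -> y = 4/5 -> 3/5 = 3/5
x -> (z -> y) = 3/5 -> 3/5 = 1
x -> z = 3/5 -> 4/5 = 1
x -> y = 3/5 -> 3/5 = 1
(x -> z) <-> (x -> y) = 1 <-> 1 = 1
(x -> (z -> y)) <-> ((x -> z) <-> (x -> y)) = 1 <-> 1 = 1
~((x -> (z -> y)) <-> ((x -> z) <-> (x -> y))) = ~1 = 0
((~(z <-> x) -> (z -> ~y)) <-> ((x <-> x) <-> (~x -> (z <-> y)))) <-> ~((x -> (z -> y)) <-> ((x -> z) <-> (x -> y))) = 1 <-> 0 = 0
((y -> ((y <-> x) -> ~z)) <-> ~x) <-> (((~(z <-> x) -> (z -> ~y)) <-> ((x <-> x) <-> (~x -> (z <-> y)))) <-> ~((x -> (z -> y)) <-> ((x -> z) <-> (x -> y)))) = 1 <-> 0 = 0

0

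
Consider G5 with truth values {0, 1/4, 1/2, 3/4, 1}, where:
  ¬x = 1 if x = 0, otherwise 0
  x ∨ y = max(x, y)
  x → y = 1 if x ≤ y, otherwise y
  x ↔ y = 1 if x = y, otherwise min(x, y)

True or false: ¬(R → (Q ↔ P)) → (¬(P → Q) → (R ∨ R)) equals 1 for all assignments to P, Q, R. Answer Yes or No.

Counterexample: take P = 1/4, Q = 0, R = 1/4.
Q ↔ P = 0 ↔ 1/4 = 0
R → (Q ↔ P) = 1/4 → 0 = 0
¬(R → (Q ↔ P)) = ¬0 = 1
P → Q = 1/4 → 0 = 0
¬(P → Q) = ¬0 = 1
R ∨ R = 1/4 ∨ 1/4 = 1/4
¬(P → Q) → (R ∨ R) = 1 → 1/4 = 1/4
¬(R → (Q ↔ P)) → (¬(P → Q) → (R ∨ R)) = 1 → 1/4 = 1/4
This gives 1/4 ≠ 1.

No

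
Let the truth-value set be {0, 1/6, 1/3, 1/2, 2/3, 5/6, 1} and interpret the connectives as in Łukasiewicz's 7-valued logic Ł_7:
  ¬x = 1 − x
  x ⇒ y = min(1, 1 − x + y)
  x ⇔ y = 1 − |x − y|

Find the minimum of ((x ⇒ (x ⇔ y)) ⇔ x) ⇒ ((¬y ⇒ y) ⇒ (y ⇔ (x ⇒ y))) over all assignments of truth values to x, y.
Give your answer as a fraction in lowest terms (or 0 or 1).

Take x = 5/6, y = 1/2:
x ⇔ y = 5/6 ⇔ 1/2 = 2/3
x ⇒ (x ⇔ y) = 5/6 ⇒ 2/3 = 5/6
(x ⇒ (x ⇔ y)) ⇔ x = 5/6 ⇔ 5/6 = 1
¬y = ¬1/2 = 1/2
¬y ⇒ y = 1/2 ⇒ 1/2 = 1
x ⇒ y = 5/6 ⇒ 1/2 = 2/3
y ⇔ (x ⇒ y) = 1/2 ⇔ 2/3 = 5/6
(¬y ⇒ y) ⇒ (y ⇔ (x ⇒ y)) = 1 ⇒ 5/6 = 5/6
((x ⇒ (x ⇔ y)) ⇔ x) ⇒ ((¬y ⇒ y) ⇒ (y ⇔ (x ⇒ y))) = 1 ⇒ 5/6 = 5/6
No assignment yields a value below 5/6, so this is the minimum.

5/6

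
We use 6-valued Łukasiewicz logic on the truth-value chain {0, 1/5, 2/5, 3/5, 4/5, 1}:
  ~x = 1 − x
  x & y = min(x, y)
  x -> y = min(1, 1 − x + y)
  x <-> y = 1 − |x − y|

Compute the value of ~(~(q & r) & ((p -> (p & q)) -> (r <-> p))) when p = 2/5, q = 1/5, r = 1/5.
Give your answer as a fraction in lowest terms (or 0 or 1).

1/5

q & r = 1/5 & 1/5 = 1/5
~(q & r) = ~1/5 = 4/5
p & q = 2/5 & 1/5 = 1/5
p -> (p & q) = 2/5 -> 1/5 = 4/5
r <-> p = 1/5 <-> 2/5 = 4/5
(p -> (p & q)) -> (r <-> p) = 4/5 -> 4/5 = 1
~(q & r) & ((p -> (p & q)) -> (r <-> p)) = 4/5 & 1 = 4/5
~(~(q & r) & ((p -> (p & q)) -> (r <-> p))) = ~4/5 = 1/5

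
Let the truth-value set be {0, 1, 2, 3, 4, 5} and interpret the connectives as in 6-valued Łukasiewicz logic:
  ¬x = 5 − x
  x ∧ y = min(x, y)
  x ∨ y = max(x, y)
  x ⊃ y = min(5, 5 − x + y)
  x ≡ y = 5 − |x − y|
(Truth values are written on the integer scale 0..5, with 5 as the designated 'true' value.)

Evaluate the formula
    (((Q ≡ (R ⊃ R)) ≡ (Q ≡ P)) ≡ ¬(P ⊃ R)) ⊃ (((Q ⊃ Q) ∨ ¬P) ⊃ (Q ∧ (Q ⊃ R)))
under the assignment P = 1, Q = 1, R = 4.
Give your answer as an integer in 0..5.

R ⊃ R = 4 ⊃ 4 = 5
Q ≡ (R ⊃ R) = 1 ≡ 5 = 1
Q ≡ P = 1 ≡ 1 = 5
(Q ≡ (R ⊃ R)) ≡ (Q ≡ P) = 1 ≡ 5 = 1
P ⊃ R = 1 ⊃ 4 = 5
¬(P ⊃ R) = ¬5 = 0
((Q ≡ (R ⊃ R)) ≡ (Q ≡ P)) ≡ ¬(P ⊃ R) = 1 ≡ 0 = 4
Q ⊃ Q = 1 ⊃ 1 = 5
¬P = ¬1 = 4
(Q ⊃ Q) ∨ ¬P = 5 ∨ 4 = 5
Q ⊃ R = 1 ⊃ 4 = 5
Q ∧ (Q ⊃ R) = 1 ∧ 5 = 1
((Q ⊃ Q) ∨ ¬P) ⊃ (Q ∧ (Q ⊃ R)) = 5 ⊃ 1 = 1
(((Q ≡ (R ⊃ R)) ≡ (Q ≡ P)) ≡ ¬(P ⊃ R)) ⊃ (((Q ⊃ Q) ∨ ¬P) ⊃ (Q ∧ (Q ⊃ R))) = 4 ⊃ 1 = 2

2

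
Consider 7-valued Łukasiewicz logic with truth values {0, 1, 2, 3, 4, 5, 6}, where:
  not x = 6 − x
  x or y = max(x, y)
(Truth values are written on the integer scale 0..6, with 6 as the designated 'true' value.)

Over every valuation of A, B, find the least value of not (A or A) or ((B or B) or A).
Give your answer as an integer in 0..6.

3

Take A = 3, B = 0:
A or A = 3 or 3 = 3
not (A or A) = not 3 = 3
B or B = 0 or 0 = 0
(B or B) or A = 0 or 3 = 3
not (A or A) or ((B or B) or A) = 3 or 3 = 3
No assignment yields a value below 3, so this is the minimum.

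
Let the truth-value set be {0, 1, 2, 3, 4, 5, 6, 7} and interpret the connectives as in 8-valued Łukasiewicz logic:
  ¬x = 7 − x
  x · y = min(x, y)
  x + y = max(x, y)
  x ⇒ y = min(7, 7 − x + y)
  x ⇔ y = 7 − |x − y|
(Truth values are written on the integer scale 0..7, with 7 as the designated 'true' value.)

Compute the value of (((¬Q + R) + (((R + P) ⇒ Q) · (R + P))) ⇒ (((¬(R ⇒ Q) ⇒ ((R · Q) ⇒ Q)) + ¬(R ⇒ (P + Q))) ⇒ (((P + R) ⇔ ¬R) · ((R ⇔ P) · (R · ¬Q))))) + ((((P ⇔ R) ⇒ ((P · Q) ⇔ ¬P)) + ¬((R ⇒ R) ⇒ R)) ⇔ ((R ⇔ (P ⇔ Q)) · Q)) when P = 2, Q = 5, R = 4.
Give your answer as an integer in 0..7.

¬Q = ¬5 = 2
¬Q + R = 2 + 4 = 4
R + P = 4 + 2 = 4
(R + P) ⇒ Q = 4 ⇒ 5 = 7
R + P = 4 + 2 = 4
((R + P) ⇒ Q) · (R + P) = 7 · 4 = 4
(¬Q + R) + (((R + P) ⇒ Q) · (R + P)) = 4 + 4 = 4
R ⇒ Q = 4 ⇒ 5 = 7
¬(R ⇒ Q) = ¬7 = 0
R · Q = 4 · 5 = 4
(R · Q) ⇒ Q = 4 ⇒ 5 = 7
¬(R ⇒ Q) ⇒ ((R · Q) ⇒ Q) = 0 ⇒ 7 = 7
P + Q = 2 + 5 = 5
R ⇒ (P + Q) = 4 ⇒ 5 = 7
¬(R ⇒ (P + Q)) = ¬7 = 0
(¬(R ⇒ Q) ⇒ ((R · Q) ⇒ Q)) + ¬(R ⇒ (P + Q)) = 7 + 0 = 7
P + R = 2 + 4 = 4
¬R = ¬4 = 3
(P + R) ⇔ ¬R = 4 ⇔ 3 = 6
R ⇔ P = 4 ⇔ 2 = 5
¬Q = ¬5 = 2
R · ¬Q = 4 · 2 = 2
(R ⇔ P) · (R · ¬Q) = 5 · 2 = 2
((P + R) ⇔ ¬R) · ((R ⇔ P) · (R · ¬Q)) = 6 · 2 = 2
((¬(R ⇒ Q) ⇒ ((R · Q) ⇒ Q)) + ¬(R ⇒ (P + Q))) ⇒ (((P + R) ⇔ ¬R) · ((R ⇔ P) · (R · ¬Q))) = 7 ⇒ 2 = 2
((¬Q + R) + (((R + P) ⇒ Q) · (R + P))) ⇒ (((¬(R ⇒ Q) ⇒ ((R · Q) ⇒ Q)) + ¬(R ⇒ (P + Q))) ⇒ (((P + R) ⇔ ¬R) · ((R ⇔ P) · (R · ¬Q)))) = 4 ⇒ 2 = 5
P ⇔ R = 2 ⇔ 4 = 5
P · Q = 2 · 5 = 2
¬P = ¬2 = 5
(P · Q) ⇔ ¬P = 2 ⇔ 5 = 4
(P ⇔ R) ⇒ ((P · Q) ⇔ ¬P) = 5 ⇒ 4 = 6
R ⇒ R = 4 ⇒ 4 = 7
(R ⇒ R) ⇒ R = 7 ⇒ 4 = 4
¬((R ⇒ R) ⇒ R) = ¬4 = 3
((P ⇔ R) ⇒ ((P · Q) ⇔ ¬P)) + ¬((R ⇒ R) ⇒ R) = 6 + 3 = 6
P ⇔ Q = 2 ⇔ 5 = 4
R ⇔ (P ⇔ Q) = 4 ⇔ 4 = 7
(R ⇔ (P ⇔ Q)) · Q = 7 · 5 = 5
(((P ⇔ R) ⇒ ((P · Q) ⇔ ¬P)) + ¬((R ⇒ R) ⇒ R)) ⇔ ((R ⇔ (P ⇔ Q)) · Q) = 6 ⇔ 5 = 6
(((¬Q + R) + (((R + P) ⇒ Q) · (R + P))) ⇒ (((¬(R ⇒ Q) ⇒ ((R · Q) ⇒ Q)) + ¬(R ⇒ (P + Q))) ⇒ (((P + R) ⇔ ¬R) · ((R ⇔ P) · (R · ¬Q))))) + ((((P ⇔ R) ⇒ ((P · Q) ⇔ ¬P)) + ¬((R ⇒ R) ⇒ R)) ⇔ ((R ⇔ (P ⇔ Q)) · Q)) = 5 + 6 = 6

6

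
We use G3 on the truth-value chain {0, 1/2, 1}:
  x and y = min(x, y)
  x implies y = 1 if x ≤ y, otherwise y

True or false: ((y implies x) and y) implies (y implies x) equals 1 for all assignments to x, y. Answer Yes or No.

Yes

x = 0, y = 0 ↦ 1
x = 0, y = 1/2 ↦ 1
x = 0, y = 1 ↦ 1
x = 1/2, y = 0 ↦ 1
x = 1/2, y = 1/2 ↦ 1
x = 1/2, y = 1 ↦ 1
x = 1, y = 0 ↦ 1
x = 1, y = 1/2 ↦ 1
x = 1, y = 1 ↦ 1
Every assignment gives a value ≥ 1.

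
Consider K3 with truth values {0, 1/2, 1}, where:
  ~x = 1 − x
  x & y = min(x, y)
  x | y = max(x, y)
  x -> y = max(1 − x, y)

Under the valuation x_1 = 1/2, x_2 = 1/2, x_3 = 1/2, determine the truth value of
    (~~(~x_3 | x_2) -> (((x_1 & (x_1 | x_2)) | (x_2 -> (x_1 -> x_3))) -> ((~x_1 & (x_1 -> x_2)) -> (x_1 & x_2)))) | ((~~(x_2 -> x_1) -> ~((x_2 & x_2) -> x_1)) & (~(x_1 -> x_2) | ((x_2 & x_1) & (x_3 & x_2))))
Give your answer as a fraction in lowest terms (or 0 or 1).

~x_3 = ~1/2 = 1/2
~x_3 | x_2 = 1/2 | 1/2 = 1/2
~(~x_3 | x_2) = ~1/2 = 1/2
~~(~x_3 | x_2) = ~1/2 = 1/2
x_1 | x_2 = 1/2 | 1/2 = 1/2
x_1 & (x_1 | x_2) = 1/2 & 1/2 = 1/2
x_1 -> x_3 = 1/2 -> 1/2 = 1/2
x_2 -> (x_1 -> x_3) = 1/2 -> 1/2 = 1/2
(x_1 & (x_1 | x_2)) | (x_2 -> (x_1 -> x_3)) = 1/2 | 1/2 = 1/2
~x_1 = ~1/2 = 1/2
x_1 -> x_2 = 1/2 -> 1/2 = 1/2
~x_1 & (x_1 -> x_2) = 1/2 & 1/2 = 1/2
x_1 & x_2 = 1/2 & 1/2 = 1/2
(~x_1 & (x_1 -> x_2)) -> (x_1 & x_2) = 1/2 -> 1/2 = 1/2
((x_1 & (x_1 | x_2)) | (x_2 -> (x_1 -> x_3))) -> ((~x_1 & (x_1 -> x_2)) -> (x_1 & x_2)) = 1/2 -> 1/2 = 1/2
~~(~x_3 | x_2) -> (((x_1 & (x_1 | x_2)) | (x_2 -> (x_1 -> x_3))) -> ((~x_1 & (x_1 -> x_2)) -> (x_1 & x_2))) = 1/2 -> 1/2 = 1/2
x_2 -> x_1 = 1/2 -> 1/2 = 1/2
~(x_2 -> x_1) = ~1/2 = 1/2
~~(x_2 -> x_1) = ~1/2 = 1/2
x_2 & x_2 = 1/2 & 1/2 = 1/2
(x_2 & x_2) -> x_1 = 1/2 -> 1/2 = 1/2
~((x_2 & x_2) -> x_1) = ~1/2 = 1/2
~~(x_2 -> x_1) -> ~((x_2 & x_2) -> x_1) = 1/2 -> 1/2 = 1/2
x_1 -> x_2 = 1/2 -> 1/2 = 1/2
~(x_1 -> x_2) = ~1/2 = 1/2
x_2 & x_1 = 1/2 & 1/2 = 1/2
x_3 & x_2 = 1/2 & 1/2 = 1/2
(x_2 & x_1) & (x_3 & x_2) = 1/2 & 1/2 = 1/2
~(x_1 -> x_2) | ((x_2 & x_1) & (x_3 & x_2)) = 1/2 | 1/2 = 1/2
(~~(x_2 -> x_1) -> ~((x_2 & x_2) -> x_1)) & (~(x_1 -> x_2) | ((x_2 & x_1) & (x_3 & x_2))) = 1/2 & 1/2 = 1/2
(~~(~x_3 | x_2) -> (((x_1 & (x_1 | x_2)) | (x_2 -> (x_1 -> x_3))) -> ((~x_1 & (x_1 -> x_2)) -> (x_1 & x_2)))) | ((~~(x_2 -> x_1) -> ~((x_2 & x_2) -> x_1)) & (~(x_1 -> x_2) | ((x_2 & x_1) & (x_3 & x_2)))) = 1/2 | 1/2 = 1/2

1/2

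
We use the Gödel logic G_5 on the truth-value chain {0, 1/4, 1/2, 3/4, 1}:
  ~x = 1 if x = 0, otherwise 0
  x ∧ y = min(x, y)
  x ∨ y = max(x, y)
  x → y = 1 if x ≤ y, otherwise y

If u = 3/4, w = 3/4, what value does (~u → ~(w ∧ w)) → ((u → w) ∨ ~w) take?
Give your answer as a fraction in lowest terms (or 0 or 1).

1

~u = ~3/4 = 0
w ∧ w = 3/4 ∧ 3/4 = 3/4
~(w ∧ w) = ~3/4 = 0
~u → ~(w ∧ w) = 0 → 0 = 1
u → w = 3/4 → 3/4 = 1
~w = ~3/4 = 0
(u → w) ∨ ~w = 1 ∨ 0 = 1
(~u → ~(w ∧ w)) → ((u → w) ∨ ~w) = 1 → 1 = 1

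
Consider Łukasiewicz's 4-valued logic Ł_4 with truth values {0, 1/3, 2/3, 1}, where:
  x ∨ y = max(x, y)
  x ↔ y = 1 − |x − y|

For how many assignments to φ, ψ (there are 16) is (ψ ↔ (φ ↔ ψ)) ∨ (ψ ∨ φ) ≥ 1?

8

φ = 0, ψ = 0 ↦ 0  <
φ = 0, ψ = 1/3 ↦ 2/3  <
φ = 0, ψ = 2/3 ↦ 2/3  <
φ = 0, ψ = 1 ↦ 1  ≥
φ = 1/3, ψ = 0 ↦ 1/3  <
φ = 1/3, ψ = 1/3 ↦ 1/3  <
φ = 1/3, ψ = 2/3 ↦ 1  ≥
φ = 1/3, ψ = 1 ↦ 1  ≥
φ = 2/3, ψ = 0 ↦ 2/3  <
φ = 2/3, ψ = 1/3 ↦ 2/3  <
φ = 2/3, ψ = 2/3 ↦ 2/3  <
φ = 2/3, ψ = 1 ↦ 1  ≥
φ = 1, ψ = 0 ↦ 1  ≥
φ = 1, ψ = 1/3 ↦ 1  ≥
φ = 1, ψ = 2/3 ↦ 1  ≥
φ = 1, ψ = 1 ↦ 1  ≥
So 8 of the 16 assignments meet the threshold.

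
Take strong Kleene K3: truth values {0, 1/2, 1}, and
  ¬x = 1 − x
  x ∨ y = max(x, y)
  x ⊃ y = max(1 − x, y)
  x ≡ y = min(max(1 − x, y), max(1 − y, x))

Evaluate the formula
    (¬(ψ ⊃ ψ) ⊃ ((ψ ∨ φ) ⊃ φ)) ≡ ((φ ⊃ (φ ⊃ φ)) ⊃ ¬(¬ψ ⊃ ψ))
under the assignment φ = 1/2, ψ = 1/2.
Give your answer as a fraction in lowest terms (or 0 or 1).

1/2

ψ ⊃ ψ = 1/2 ⊃ 1/2 = 1/2
¬(ψ ⊃ ψ) = ¬1/2 = 1/2
ψ ∨ φ = 1/2 ∨ 1/2 = 1/2
(ψ ∨ φ) ⊃ φ = 1/2 ⊃ 1/2 = 1/2
¬(ψ ⊃ ψ) ⊃ ((ψ ∨ φ) ⊃ φ) = 1/2 ⊃ 1/2 = 1/2
φ ⊃ φ = 1/2 ⊃ 1/2 = 1/2
φ ⊃ (φ ⊃ φ) = 1/2 ⊃ 1/2 = 1/2
¬ψ = ¬1/2 = 1/2
¬ψ ⊃ ψ = 1/2 ⊃ 1/2 = 1/2
¬(¬ψ ⊃ ψ) = ¬1/2 = 1/2
(φ ⊃ (φ ⊃ φ)) ⊃ ¬(¬ψ ⊃ ψ) = 1/2 ⊃ 1/2 = 1/2
(¬(ψ ⊃ ψ) ⊃ ((ψ ∨ φ) ⊃ φ)) ≡ ((φ ⊃ (φ ⊃ φ)) ⊃ ¬(¬ψ ⊃ ψ)) = 1/2 ≡ 1/2 = 1/2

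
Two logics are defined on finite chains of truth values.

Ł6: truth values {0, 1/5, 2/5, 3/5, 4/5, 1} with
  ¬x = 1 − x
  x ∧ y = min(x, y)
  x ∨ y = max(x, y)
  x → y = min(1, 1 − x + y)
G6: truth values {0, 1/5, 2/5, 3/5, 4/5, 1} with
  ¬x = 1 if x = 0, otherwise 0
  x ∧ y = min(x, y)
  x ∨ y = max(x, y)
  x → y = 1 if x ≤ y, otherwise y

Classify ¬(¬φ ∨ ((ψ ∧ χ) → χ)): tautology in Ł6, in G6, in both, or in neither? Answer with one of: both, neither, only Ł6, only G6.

neither

In Ł6: at φ = 0, ψ = 0, χ = 0 the value is 0 — not a tautology.
In G6: at φ = 0, ψ = 0, χ = 0 the value is 0 — not a tautology.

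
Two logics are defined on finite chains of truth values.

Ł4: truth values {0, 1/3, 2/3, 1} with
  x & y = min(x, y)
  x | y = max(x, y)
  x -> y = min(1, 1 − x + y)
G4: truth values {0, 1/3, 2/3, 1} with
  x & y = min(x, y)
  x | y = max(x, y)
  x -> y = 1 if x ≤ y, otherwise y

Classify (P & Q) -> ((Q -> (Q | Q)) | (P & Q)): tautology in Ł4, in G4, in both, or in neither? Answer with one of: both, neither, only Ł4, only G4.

In Ł4: every assignment gives 1 — tautology.
In G4: every assignment gives 1 — tautology.

both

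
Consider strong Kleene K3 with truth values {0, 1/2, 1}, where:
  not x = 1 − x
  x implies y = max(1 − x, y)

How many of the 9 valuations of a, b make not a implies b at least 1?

a = 0, b = 0 ↦ 0  <
a = 0, b = 1/2 ↦ 1/2  <
a = 0, b = 1 ↦ 1  ≥
a = 1/2, b = 0 ↦ 1/2  <
a = 1/2, b = 1/2 ↦ 1/2  <
a = 1/2, b = 1 ↦ 1  ≥
a = 1, b = 0 ↦ 1  ≥
a = 1, b = 1/2 ↦ 1  ≥
a = 1, b = 1 ↦ 1  ≥
So 5 of the 9 assignments meet the threshold.

5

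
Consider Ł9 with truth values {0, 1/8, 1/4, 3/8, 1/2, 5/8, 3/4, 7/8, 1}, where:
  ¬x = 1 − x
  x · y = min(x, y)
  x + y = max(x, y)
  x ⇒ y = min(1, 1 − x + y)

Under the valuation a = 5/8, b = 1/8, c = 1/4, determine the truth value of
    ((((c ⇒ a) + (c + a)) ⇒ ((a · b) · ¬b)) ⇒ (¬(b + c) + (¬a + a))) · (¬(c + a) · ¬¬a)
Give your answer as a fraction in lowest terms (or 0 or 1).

c ⇒ a = 1/4 ⇒ 5/8 = 1
c + a = 1/4 + 5/8 = 5/8
(c ⇒ a) + (c + a) = 1 + 5/8 = 1
a · b = 5/8 · 1/8 = 1/8
¬b = ¬1/8 = 7/8
(a · b) · ¬b = 1/8 · 7/8 = 1/8
((c ⇒ a) + (c + a)) ⇒ ((a · b) · ¬b) = 1 ⇒ 1/8 = 1/8
b + c = 1/8 + 1/4 = 1/4
¬(b + c) = ¬1/4 = 3/4
¬a = ¬5/8 = 3/8
¬a + a = 3/8 + 5/8 = 5/8
¬(b + c) + (¬a + a) = 3/4 + 5/8 = 3/4
(((c ⇒ a) + (c + a)) ⇒ ((a · b) · ¬b)) ⇒ (¬(b + c) + (¬a + a)) = 1/8 ⇒ 3/4 = 1
c + a = 1/4 + 5/8 = 5/8
¬(c + a) = ¬5/8 = 3/8
¬a = ¬5/8 = 3/8
¬¬a = ¬3/8 = 5/8
¬(c + a) · ¬¬a = 3/8 · 5/8 = 3/8
((((c ⇒ a) + (c + a)) ⇒ ((a · b) · ¬b)) ⇒ (¬(b + c) + (¬a + a))) · (¬(c + a) · ¬¬a) = 1 · 3/8 = 3/8

3/8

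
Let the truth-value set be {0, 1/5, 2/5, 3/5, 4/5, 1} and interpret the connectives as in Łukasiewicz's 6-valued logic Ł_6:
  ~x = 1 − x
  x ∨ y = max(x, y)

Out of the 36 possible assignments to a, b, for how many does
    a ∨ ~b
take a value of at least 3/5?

value 1: 11 assignments (counts)
value 4/5: 9 assignments (counts)
value 3/5: 7 assignments (counts)
value 2/5: 5 assignments
value 1/5: 3 assignments
value 0: 1 assignment
So 27 of the 36 assignments meet the threshold.

27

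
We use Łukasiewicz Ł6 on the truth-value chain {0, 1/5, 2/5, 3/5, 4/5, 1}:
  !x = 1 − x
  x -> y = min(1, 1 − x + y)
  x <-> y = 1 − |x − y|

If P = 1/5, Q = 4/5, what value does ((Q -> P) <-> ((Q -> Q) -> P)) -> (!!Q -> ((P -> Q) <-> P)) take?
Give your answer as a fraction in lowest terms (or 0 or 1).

Q -> P = 4/5 -> 1/5 = 2/5
Q -> Q = 4/5 -> 4/5 = 1
(Q -> Q) -> P = 1 -> 1/5 = 1/5
(Q -> P) <-> ((Q -> Q) -> P) = 2/5 <-> 1/5 = 4/5
!Q = !4/5 = 1/5
!!Q = !1/5 = 4/5
P -> Q = 1/5 -> 4/5 = 1
(P -> Q) <-> P = 1 <-> 1/5 = 1/5
!!Q -> ((P -> Q) <-> P) = 4/5 -> 1/5 = 2/5
((Q -> P) <-> ((Q -> Q) -> P)) -> (!!Q -> ((P -> Q) <-> P)) = 4/5 -> 2/5 = 3/5

3/5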